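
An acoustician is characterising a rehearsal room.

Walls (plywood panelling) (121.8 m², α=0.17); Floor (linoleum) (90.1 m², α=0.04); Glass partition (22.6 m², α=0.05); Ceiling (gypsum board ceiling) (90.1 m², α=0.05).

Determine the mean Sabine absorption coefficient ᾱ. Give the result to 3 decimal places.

S = Σ Sᵢ = 121.8 + 90.1 + 22.6 + 90.1 = 324.6 m².
Σ(Sᵢαᵢ) = 121.8·0.17 + 90.1·0.04 + 22.6·0.05 + 90.1·0.05 = 29.945.
ᾱ = A/S = 0.092.

0.092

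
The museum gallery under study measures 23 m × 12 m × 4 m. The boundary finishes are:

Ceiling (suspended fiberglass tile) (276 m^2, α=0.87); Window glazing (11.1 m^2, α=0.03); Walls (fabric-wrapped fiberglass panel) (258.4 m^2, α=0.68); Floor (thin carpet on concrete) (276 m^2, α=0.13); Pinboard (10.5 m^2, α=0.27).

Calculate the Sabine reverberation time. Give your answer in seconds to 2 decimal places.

0.39 seconds

Summing Sᵢαᵢ: 240.120 + 0.333 + 175.712 + 35.880 + 2.835 → A = 454.880 sabins.
Volume V = 23 × 12 × 4 = 1104 m³.
Sabine: RT60 = 0.161 × 1104 / 454.880 = 0.39 s.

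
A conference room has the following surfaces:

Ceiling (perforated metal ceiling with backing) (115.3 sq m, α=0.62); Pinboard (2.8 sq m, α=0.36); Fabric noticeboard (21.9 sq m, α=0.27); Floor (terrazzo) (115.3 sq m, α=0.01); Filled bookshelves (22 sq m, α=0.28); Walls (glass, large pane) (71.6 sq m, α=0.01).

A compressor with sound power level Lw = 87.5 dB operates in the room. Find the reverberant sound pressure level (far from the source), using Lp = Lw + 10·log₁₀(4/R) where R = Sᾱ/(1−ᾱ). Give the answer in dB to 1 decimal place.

Σ(Sᵢαᵢ) = 115.3×0.62 + 2.8×0.36 + 21.9×0.27 + 115.3×0.01 + 22×0.28 + 71.6×0.01 = 86.436; total area S = 348.9 sq m.
ᾱ = 0.2477, so room constant R = A/(1−ᾱ) = 114.896 sq m.
Lp = Lw + 10 log₁₀(4/R) = 87.5 -14.58 = 72.9 dB.

72.9 dB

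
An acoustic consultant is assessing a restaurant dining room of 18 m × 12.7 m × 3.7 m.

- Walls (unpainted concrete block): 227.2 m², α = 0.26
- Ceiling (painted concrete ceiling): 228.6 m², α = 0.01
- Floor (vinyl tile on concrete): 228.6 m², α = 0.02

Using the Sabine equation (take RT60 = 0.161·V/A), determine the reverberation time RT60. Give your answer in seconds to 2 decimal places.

Summing Sᵢαᵢ: 59.072 + 2.286 + 4.572 → A = 65.930 sabins.
Volume V = 18 × 12.7 × 3.7 = 845.82 m³.
Sabine: RT60 = 0.161 × 845.82 / 65.930 = 2.07 s.

2.07 s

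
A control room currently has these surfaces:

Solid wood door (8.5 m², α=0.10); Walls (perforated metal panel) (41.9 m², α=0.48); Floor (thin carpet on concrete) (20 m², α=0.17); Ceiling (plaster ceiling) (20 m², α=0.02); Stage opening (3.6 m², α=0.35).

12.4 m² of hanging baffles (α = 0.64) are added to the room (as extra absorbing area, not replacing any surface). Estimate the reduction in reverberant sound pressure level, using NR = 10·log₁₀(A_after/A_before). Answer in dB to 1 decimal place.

1.2 dB

Equivalent absorption area: A_before = 8.5*0.10 + 41.9*0.48 + 20*0.17 + 20*0.02 + 3.6*0.35 = 26.022 m².
Treatment contributes 12.4·0.64 = 7.936 sabins.
New total A_after = 33.958 sabins.
NR = 10·log₁₀(33.958/26.022) = 1.2 dB.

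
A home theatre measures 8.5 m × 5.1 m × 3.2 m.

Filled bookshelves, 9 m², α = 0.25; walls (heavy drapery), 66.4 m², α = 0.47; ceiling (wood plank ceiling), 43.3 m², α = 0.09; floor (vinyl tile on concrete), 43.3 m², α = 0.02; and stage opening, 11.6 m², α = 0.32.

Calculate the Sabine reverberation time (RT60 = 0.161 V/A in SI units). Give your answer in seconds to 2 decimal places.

Equivalent absorption area: A = 9·0.25 + 66.4·0.47 + 43.3·0.09 + 43.3·0.02 + 11.6·0.32 = 41.933 m².
Room volume: 138.72 m³.
RT60 = 0.161 · V / A = 0.161 × 138.72 / 41.933 = 0.53 s.

0.53 sec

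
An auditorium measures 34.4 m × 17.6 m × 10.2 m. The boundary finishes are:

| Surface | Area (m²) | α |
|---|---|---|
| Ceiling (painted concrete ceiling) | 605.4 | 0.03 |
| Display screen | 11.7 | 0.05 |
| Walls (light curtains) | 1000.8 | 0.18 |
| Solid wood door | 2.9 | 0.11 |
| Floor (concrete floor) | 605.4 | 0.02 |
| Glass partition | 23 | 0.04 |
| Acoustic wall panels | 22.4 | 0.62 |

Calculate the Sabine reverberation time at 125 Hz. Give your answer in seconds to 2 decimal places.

Summing Sᵢαᵢ: 18.162 + 0.585 + 180.144 + 0.319 + 12.108 + 0.920 + 13.888 → A = 226.126 sabins.
Volume V = 34.4 × 17.6 × 10.2 = 6175.488 m³.
Sabine: RT60 = 0.161 × 6175.488 / 226.126 = 4.40 s.

4.40 s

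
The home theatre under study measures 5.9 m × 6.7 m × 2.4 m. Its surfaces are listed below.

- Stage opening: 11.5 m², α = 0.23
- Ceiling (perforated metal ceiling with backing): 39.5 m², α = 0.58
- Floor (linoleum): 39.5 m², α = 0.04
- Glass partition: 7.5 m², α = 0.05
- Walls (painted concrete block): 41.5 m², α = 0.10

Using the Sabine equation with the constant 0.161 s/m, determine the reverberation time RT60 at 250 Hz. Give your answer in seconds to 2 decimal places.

0.48 s

A = Σ Sᵢαᵢ = 11.5*0.23 + 39.5*0.58 + 39.5*0.04 + 7.5*0.05 + 41.5*0.10 = 31.660 sabins.
Room volume: 94.872 m³.
T = 0.161 V/A = 0.161·94.872/31.660 = 0.48 s.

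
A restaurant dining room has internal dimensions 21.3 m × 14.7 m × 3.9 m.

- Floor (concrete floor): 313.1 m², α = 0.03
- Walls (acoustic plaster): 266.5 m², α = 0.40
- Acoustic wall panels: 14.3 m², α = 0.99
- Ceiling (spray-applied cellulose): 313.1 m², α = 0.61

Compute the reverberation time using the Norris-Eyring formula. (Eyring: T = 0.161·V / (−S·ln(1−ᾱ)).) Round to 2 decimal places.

Total surface area S = 313.1 + 266.5 + 14.3 + 313.1 = 907.0 m².
Absorption A = 313.1·0.03 + 266.5·0.40 + 14.3·0.99 + 313.1·0.61 = 321.141 sabins.
ᾱ = 321.141 / 907.0 = 0.3541.
−S·ln(1−ᾱ) = −907.0 × ln(1 − 0.3541) = 396.459.
V = 21.3 × 14.7 × 3.9 = 1221.129 m³.
T = 0.161·V/[−S·ln(1−ᾱ)] = 0.161·1221.129/396.459 = 0.50 s.

0.50 s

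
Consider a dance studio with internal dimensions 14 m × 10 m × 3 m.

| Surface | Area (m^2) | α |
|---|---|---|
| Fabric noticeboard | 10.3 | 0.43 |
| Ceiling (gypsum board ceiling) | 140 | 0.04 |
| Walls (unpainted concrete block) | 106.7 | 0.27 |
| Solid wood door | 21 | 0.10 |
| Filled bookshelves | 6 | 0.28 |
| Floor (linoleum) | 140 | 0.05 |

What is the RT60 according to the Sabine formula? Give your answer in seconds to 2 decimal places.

1.36 sec

Total absorption A = 10.3·0.43 + 140·0.04 + 106.7·0.27 + 21·0.10 + 6·0.28 + 140·0.05
  = 4.429 + 5.600 + 28.809 + 2.100 + 1.680 + 7.000 = 49.618 m^2 sabins.
Volume V = 14 × 10 × 3 = 420 m³.
Sabine: RT60 = 0.161 × 420 / 49.618 = 1.36 s.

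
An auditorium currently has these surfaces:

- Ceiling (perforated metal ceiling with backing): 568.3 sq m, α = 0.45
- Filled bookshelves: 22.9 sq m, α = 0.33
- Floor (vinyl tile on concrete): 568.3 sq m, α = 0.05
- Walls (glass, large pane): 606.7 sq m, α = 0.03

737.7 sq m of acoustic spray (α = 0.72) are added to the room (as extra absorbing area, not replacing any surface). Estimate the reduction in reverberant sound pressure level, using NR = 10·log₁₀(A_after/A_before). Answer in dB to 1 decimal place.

Summing Sᵢαᵢ: 255.735 + 7.557 + 28.415 + 18.201 → A_before = 309.908 sabins.
Added absorption = 737.7 × 0.72 = 531.144 sabins.
A_after = 309.908 + 531.144 = 841.052 sabins.
Reduction = 10 log₁₀(A_after/A_before) = 10 log₁₀(2.7139) = 4.3 dB.

4.3 dB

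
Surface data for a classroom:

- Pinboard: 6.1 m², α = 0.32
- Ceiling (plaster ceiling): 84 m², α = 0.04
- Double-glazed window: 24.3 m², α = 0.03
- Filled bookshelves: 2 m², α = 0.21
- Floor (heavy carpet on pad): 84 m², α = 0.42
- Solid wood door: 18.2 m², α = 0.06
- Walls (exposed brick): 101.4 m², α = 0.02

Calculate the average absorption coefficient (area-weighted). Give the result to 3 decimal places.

0.140

Total surface area S = 320.0 m².
A = 6.1·0.32 + 84·0.04 + 24.3·0.03 + 2·0.21 + 84·0.42 + 18.2·0.06 + 101.4·0.02 = 44.861 sabins.
ᾱ = 44.861 / 320.0 = 0.140.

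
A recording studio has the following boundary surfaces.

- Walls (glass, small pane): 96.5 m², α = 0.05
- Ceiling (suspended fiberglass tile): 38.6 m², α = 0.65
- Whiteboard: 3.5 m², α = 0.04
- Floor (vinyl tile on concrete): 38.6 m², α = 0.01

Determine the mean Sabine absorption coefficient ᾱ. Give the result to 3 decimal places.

Total surface area S = 177.2 m².
Weighted sum Σ Sα = 30.441.
ᾱ = 30.441 / 177.2 = 0.172.

0.172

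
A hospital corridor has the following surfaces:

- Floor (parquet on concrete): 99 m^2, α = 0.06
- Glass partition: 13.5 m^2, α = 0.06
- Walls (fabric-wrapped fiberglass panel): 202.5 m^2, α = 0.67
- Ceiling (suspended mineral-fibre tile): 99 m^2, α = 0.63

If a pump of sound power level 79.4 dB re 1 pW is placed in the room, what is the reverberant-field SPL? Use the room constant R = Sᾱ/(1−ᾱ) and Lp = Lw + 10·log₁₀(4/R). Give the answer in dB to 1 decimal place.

Σ(Sᵢαᵢ) = 99·0.06 + 13.5·0.06 + 202.5·0.67 + 99·0.63 = 204.795; total area S = 414.0 m^2.
ᾱ = 0.4947, so room constant R = A/(1−ᾱ) = 405.294 m^2.
Lp = 79.4 + 10·log₁₀(4/405.294) = 79.4 + (-20.06) = 59.3 dB.

59.3 dB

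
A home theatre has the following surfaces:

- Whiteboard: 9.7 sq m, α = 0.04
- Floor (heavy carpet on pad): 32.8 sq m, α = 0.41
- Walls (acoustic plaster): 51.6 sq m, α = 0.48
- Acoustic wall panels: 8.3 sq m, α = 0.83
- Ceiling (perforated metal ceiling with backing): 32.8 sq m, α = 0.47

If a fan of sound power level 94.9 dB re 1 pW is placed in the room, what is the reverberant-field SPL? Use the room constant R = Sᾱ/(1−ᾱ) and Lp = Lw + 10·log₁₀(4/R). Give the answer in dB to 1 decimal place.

80.5 dB

A = 60.909 sabins; S = 135.2 sq m.
ᾱ = 60.909/135.2 = 0.4505; R = Sᾱ/(1−ᾱ) = 60.909/(1−0.4505) = 110.844 sq m.
Lp = 94.9 + 10·log₁₀(4/110.844) = 94.9 + (-14.43) = 80.5 dB.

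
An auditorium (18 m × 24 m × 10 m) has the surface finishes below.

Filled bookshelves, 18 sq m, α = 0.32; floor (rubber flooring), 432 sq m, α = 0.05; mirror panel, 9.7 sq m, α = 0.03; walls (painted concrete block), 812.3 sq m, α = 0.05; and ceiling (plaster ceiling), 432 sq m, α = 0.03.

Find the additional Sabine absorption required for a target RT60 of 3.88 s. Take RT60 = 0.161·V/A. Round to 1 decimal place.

Equivalent absorption area: A₁ = 18·0.32 + 432·0.05 + 9.7·0.03 + 812.3·0.05 + 432·0.03 = 81.226 sq m.
V = 4320 m³. Required absorption A₂ = 0.161 × 4320 / 3.88 = 179.258 sabins.
ΔA = A₂ − A₁ = 179.258 − 81.226 = 98.0 sabins.

98.0 sabins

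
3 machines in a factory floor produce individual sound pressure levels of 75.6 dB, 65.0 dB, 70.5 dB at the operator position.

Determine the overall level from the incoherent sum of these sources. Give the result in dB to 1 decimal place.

77.0 dB

Σ 10^(Lᵢ/10) = 5.069e+07.
Combined level = 10 log₁₀(5.069e+07) = 77.0 dB.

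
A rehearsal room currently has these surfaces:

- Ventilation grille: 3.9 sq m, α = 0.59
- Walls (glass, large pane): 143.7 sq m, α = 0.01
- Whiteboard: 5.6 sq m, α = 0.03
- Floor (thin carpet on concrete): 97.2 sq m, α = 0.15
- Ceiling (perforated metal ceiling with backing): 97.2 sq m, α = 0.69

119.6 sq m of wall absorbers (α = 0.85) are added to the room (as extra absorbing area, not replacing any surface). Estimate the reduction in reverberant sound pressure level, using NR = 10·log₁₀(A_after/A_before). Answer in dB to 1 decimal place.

3.4 dB

Total absorption A_before = 3.9×0.59 + 143.7×0.01 + 5.6×0.03 + 97.2×0.15 + 97.2×0.69
  = 2.301 + 1.437 + 0.168 + 14.580 + 67.068 = 85.554 sq m sabins.
Treatment contributes 119.6·0.85 = 101.660 sabins.
New total A_after = 187.214 sabins.
NR = 10·log₁₀(187.214/85.554) = 3.4 dB.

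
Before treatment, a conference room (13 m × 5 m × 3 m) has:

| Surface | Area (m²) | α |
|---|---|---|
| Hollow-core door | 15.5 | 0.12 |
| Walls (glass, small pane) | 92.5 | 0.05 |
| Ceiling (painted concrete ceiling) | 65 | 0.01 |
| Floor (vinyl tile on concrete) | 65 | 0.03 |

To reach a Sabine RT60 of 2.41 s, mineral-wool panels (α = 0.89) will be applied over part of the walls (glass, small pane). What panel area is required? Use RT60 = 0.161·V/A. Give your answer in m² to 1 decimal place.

Total absorption A₁ = 15.5*0.12 + 92.5*0.05 + 65*0.01 + 65*0.03
  = 1.860 + 4.625 + 0.650 + 1.950 = 9.085 m² sabins.
V = 195 m³. Target absorption A₂ = 0.161 × 195 / 2.41 = 13.027 sabins.
ΔA needed = 13.027 − 9.085 = 3.942 sabins.
Each m² of panel replacing the walls (glass, small pane) adds (0.89 − 0.05) = 0.84 sabins.
Panel area = 3.942 / 0.84 = 4.7 m².

4.7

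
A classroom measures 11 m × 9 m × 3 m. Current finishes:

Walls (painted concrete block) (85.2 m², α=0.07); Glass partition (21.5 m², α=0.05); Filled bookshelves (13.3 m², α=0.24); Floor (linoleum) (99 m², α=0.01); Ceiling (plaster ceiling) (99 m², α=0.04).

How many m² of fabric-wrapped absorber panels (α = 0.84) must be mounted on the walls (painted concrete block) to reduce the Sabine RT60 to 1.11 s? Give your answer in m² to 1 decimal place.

Equivalent absorption area: A₁ = 85.2*0.07 + 21.5*0.05 + 13.3*0.24 + 99*0.01 + 99*0.04 = 15.181 m².
V = 297 m³. Target absorption A₂ = 0.161 × 297 / 1.11 = 43.078 sabins.
Absorption to add: 43.078 − 15.181 = 27.897 sabins.
Each m² of panel replacing the walls (painted concrete block) adds (0.84 − 0.07) = 0.77 sabins.
Area = ΔA/Δα = 27.897/0.77 = 36.2 m².

36.2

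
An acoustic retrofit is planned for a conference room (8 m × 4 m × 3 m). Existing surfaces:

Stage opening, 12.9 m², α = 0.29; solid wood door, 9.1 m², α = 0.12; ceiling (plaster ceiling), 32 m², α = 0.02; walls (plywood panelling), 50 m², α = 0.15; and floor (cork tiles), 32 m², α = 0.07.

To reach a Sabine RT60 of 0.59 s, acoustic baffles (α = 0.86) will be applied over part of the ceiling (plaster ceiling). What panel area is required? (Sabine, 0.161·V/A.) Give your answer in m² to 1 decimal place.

A₁ = Σ Sᵢαᵢ = 12.9·0.29 + 9.1·0.12 + 32·0.02 + 50·0.15 + 32·0.07 = 15.213 sabins.
Required A₂ = 0.161·96/0.59 = 26.197 sabins.
Absorption to add: 26.197 − 15.213 = 10.984 sabins.
Net gain per m²: Δα = 0.86 − 0.02 = 0.84.
Area = ΔA/Δα = 10.984/0.84 = 13.1 m².

13.1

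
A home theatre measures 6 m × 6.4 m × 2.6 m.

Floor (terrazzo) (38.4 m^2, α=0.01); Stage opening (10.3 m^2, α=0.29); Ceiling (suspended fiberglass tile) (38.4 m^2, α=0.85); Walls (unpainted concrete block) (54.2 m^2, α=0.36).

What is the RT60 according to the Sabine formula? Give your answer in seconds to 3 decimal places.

0.290 s

Summing Sᵢαᵢ: 0.384 + 2.987 + 32.640 + 19.512 → A = 55.523 sabins.
Volume V = 6 × 6.4 × 2.6 = 99.84 m³.
Sabine: RT60 = 0.161 × 99.84 / 55.523 = 0.290 s.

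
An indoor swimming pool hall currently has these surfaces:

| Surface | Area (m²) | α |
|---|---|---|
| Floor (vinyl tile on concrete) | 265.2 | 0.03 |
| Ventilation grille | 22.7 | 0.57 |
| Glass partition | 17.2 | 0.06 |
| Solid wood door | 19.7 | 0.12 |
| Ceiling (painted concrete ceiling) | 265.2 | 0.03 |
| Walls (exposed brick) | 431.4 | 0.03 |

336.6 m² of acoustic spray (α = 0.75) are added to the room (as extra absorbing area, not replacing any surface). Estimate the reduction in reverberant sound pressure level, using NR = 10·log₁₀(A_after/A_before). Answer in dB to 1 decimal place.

Total absorption A_before = 265.2·0.03 + 22.7·0.57 + 17.2·0.06 + 19.7·0.12 + 265.2·0.03 + 431.4·0.03
  = 7.956 + 12.939 + 1.032 + 2.364 + 7.956 + 12.942 = 45.189 m² sabins.
Added absorption = 336.6 × 0.75 = 252.450 sabins.
A_after = 45.189 + 252.450 = 297.639 sabins.
Reduction = 10 log₁₀(A_after/A_before) = 10 log₁₀(6.5865) = 8.2 dB.

8.2 dB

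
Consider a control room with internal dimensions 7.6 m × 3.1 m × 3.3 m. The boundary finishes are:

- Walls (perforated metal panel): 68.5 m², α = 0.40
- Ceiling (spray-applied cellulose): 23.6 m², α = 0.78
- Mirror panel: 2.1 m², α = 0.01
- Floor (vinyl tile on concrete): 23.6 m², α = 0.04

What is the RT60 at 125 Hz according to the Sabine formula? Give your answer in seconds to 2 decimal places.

0.27 s

Total absorption A = 68.5*0.40 + 23.6*0.78 + 2.1*0.01 + 23.6*0.04
  = 27.400 + 18.408 + 0.021 + 0.944 = 46.773 m² sabins.
Room volume: 77.748 m³.
T = 0.161 V/A = 0.161·77.748/46.773 = 0.27 s.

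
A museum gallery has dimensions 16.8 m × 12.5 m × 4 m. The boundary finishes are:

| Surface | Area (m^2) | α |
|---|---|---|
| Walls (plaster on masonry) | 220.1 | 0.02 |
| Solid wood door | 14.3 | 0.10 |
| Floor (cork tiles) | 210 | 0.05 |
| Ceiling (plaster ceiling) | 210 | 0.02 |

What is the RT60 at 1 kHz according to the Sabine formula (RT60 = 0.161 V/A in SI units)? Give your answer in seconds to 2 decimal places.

6.59 s

Equivalent absorption area: A = 220.1×0.02 + 14.3×0.10 + 210×0.05 + 210×0.02 = 20.532 m^2.
V = 16.8·12.5·4 = 840 m³.
RT60 = 0.161 · V / A = 0.161 × 840 / 20.532 = 6.59 s.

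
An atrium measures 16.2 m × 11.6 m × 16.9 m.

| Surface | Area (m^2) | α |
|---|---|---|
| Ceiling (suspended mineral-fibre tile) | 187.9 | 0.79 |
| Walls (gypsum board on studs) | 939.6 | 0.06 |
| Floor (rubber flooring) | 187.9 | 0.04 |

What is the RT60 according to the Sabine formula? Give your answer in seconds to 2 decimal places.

Equivalent absorption area: A = 187.9·0.79 + 939.6·0.06 + 187.9·0.04 = 212.333 m^2.
V = 16.2·11.6·16.9 = 3175.848 m³.
T = 0.161 V/A = 0.161·3175.848/212.333 = 2.41 s.

2.41 s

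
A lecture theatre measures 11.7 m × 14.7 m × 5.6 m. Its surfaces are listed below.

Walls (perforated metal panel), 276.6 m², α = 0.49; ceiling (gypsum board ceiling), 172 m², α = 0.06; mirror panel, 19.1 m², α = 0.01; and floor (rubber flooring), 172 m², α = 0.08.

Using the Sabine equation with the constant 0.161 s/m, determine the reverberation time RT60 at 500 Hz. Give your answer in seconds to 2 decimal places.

0.97 seconds

Equivalent absorption area: A = 276.6×0.49 + 172×0.06 + 19.1×0.01 + 172×0.08 = 159.805 m².
V = 11.7·14.7·5.6 = 963.144 m³.
T = 0.161 V/A = 0.161·963.144/159.805 = 0.97 s.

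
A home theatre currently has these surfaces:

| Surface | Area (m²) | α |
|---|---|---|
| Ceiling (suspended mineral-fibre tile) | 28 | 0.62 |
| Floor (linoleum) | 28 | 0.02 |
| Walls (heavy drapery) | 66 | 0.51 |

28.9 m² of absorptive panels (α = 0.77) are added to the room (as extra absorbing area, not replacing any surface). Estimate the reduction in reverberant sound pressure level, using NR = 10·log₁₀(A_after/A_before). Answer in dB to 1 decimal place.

Equivalent absorption area: A_before = 28×0.62 + 28×0.02 + 66×0.51 = 51.580 m².
Added absorption = 28.9 × 0.77 = 22.253 sabins.
New total A_after = 73.833 sabins.
NR = 10·log₁₀(73.833/51.580) = 1.6 dB.

1.6 dB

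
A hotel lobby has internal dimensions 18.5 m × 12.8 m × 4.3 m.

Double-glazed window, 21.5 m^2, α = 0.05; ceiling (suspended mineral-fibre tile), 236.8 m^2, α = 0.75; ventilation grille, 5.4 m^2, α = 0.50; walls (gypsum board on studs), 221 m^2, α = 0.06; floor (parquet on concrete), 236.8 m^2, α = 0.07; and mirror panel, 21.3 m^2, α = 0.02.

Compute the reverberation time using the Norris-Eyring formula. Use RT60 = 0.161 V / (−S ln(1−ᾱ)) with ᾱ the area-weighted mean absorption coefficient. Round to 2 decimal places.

Total surface area S = 21.5 + 236.8 + 5.4 + 221 + 236.8 + 21.3 = 742.8 m^2.
Σ(Sᵢαᵢ) = 21.5·0.05 + 236.8·0.75 + 5.4·0.50 + 221·0.06 + 236.8·0.07 + 21.3·0.02 = 211.637.
Mean coefficient ᾱ = A/S = 0.2849.
Eyring denominator: −S ln(1−ᾱ) = 249.085.
V = 18.5 × 12.8 × 4.3 = 1018.24 m³.
T = 0.161·V/[−S·ln(1−ᾱ)] = 0.161·1018.24/249.085 = 0.66 s.

0.66 seconds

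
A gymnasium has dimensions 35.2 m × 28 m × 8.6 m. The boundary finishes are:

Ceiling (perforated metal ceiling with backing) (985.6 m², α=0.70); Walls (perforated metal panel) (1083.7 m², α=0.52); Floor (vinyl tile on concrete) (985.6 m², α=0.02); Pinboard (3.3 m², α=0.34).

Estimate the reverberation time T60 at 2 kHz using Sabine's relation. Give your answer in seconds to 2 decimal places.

Summing Sᵢαᵢ: 689.920 + 563.524 + 19.712 + 1.122 → A = 1274.278 sabins.
V = 35.2·28·8.6 = 8476.16 m³.
T = 0.161 V/A = 0.161·8476.16/1274.278 = 1.07 s.

1.07 s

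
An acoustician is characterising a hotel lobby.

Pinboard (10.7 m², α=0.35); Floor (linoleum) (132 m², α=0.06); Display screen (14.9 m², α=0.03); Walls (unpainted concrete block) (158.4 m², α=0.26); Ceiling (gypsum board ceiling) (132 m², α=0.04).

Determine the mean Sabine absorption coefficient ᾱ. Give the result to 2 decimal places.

S = Σ Sᵢ = 10.7 + 132 + 14.9 + 158.4 + 132 = 448.0 m².
Weighted sum Σ Sα = 58.576.
ᾱ = A/S = 0.13.

0.13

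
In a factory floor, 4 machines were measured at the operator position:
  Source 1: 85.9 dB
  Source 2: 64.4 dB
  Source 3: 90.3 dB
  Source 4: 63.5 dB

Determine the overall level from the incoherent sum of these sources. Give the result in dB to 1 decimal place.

Sum in the linear (power) domain: Σ 10^(Lᵢ/10) = 10^(85.9/10) + 10^(64.4/10) + 10^(90.3/10) + 10^(63.5/10) = 1.466e+09.
L_total = 10·log₁₀(1.466e+09) = 91.7 dB.

91.7 dB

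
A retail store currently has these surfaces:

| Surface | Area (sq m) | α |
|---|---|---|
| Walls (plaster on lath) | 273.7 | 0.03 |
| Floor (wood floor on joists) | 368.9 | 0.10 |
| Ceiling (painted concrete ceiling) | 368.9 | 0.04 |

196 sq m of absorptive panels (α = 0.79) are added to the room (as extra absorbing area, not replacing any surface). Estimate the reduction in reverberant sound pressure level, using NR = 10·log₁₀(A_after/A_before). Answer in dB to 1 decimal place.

5.5 dB

Total absorption A_before = 273.7×0.03 + 368.9×0.10 + 368.9×0.04
  = 8.211 + 36.890 + 14.756 = 59.857 sq m sabins.
Added absorption = 196 × 0.79 = 154.840 sabins.
New total A_after = 214.697 sabins.
Reduction = 10 log₁₀(A_after/A_before) = 10 log₁₀(3.5868) = 5.5 dB.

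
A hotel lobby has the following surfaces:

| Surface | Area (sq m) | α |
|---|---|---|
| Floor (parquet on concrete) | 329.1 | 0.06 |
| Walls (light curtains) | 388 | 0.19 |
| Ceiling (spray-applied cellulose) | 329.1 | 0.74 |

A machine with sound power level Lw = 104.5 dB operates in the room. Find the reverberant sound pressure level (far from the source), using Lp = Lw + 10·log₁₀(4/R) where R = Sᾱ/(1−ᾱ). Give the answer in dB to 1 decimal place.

Σ(Sᵢαᵢ) = 329.1×0.06 + 388×0.19 + 329.1×0.74 = 337.000; total area S = 1046.2 sq m.
ᾱ = 337.000/1046.2 = 0.3221; R = Sᾱ/(1−ᾱ) = 337.000/(1−0.3221) = 497.123 sq m.
Lp = Lw + 10 log₁₀(4/R) = 104.5 -20.94 = 83.6 dB.

83.6 dB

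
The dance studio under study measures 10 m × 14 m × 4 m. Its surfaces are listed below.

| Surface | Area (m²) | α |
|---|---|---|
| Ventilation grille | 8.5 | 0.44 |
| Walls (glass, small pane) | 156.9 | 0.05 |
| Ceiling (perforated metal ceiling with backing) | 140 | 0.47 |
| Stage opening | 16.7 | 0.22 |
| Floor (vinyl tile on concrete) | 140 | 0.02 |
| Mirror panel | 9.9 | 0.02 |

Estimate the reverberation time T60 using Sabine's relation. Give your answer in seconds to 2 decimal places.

Total absorption A = 8.5×0.44 + 156.9×0.05 + 140×0.47 + 16.7×0.22 + 140×0.02 + 9.9×0.02
  = 3.740 + 7.845 + 65.800 + 3.674 + 2.800 + 0.198 = 84.057 m² sabins.
Volume V = 10 × 14 × 4 = 560 m³.
T = 0.161 V/A = 0.161·560/84.057 = 1.07 s.

1.07 s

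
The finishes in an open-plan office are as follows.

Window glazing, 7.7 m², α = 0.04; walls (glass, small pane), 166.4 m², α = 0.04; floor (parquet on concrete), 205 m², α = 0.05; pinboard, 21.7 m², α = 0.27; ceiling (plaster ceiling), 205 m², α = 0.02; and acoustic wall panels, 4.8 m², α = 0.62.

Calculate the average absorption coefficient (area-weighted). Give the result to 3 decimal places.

Total surface area S = 610.6 m².
Σ(Sᵢαᵢ) = 7.7×0.04 + 166.4×0.04 + 205×0.05 + 21.7×0.27 + 205×0.02 + 4.8×0.62 = 30.149.
ᾱ = 30.149 / 610.6 = 0.049.

0.049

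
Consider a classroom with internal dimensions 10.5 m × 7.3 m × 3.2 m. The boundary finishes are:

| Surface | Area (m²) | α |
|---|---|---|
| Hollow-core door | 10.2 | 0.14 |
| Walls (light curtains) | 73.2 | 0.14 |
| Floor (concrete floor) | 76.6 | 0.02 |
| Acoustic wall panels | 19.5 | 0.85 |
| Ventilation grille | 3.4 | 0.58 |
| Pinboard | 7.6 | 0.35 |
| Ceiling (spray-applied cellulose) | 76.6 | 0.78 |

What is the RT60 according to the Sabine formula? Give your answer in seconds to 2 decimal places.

0.42 sec

Equivalent absorption area: A = 10.2×0.14 + 73.2×0.14 + 76.6×0.02 + 19.5×0.85 + 3.4×0.58 + 7.6×0.35 + 76.6×0.78 = 94.163 m².
Room volume: 245.28 m³.
Sabine: RT60 = 0.161 × 245.28 / 94.163 = 0.42 s.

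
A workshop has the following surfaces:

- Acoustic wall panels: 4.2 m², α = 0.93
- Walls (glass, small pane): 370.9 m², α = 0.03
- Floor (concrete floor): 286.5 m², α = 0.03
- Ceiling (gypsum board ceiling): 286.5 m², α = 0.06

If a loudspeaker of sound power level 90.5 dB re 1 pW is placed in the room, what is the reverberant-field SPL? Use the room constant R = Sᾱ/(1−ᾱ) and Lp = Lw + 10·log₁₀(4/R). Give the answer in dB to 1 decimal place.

Σ(Sᵢαᵢ) = 4.2·0.93 + 370.9·0.03 + 286.5·0.03 + 286.5·0.06 = 40.818; total area S = 948.1 m².
ᾱ = 40.818/948.1 = 0.0431; R = Sᾱ/(1−ᾱ) = 40.818/(1−0.0431) = 42.656 m².
Lp = Lw + 10 log₁₀(4/R) = 90.5 -10.28 = 80.2 dB.

80.2 dB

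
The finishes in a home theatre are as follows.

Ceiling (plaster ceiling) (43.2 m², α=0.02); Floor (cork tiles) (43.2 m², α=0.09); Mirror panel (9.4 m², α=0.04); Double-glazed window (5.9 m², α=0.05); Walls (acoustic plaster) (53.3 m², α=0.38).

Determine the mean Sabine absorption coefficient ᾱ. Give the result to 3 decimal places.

0.166

Total surface area S = 155.0 m².
Σ(Sᵢαᵢ) = 43.2*0.02 + 43.2*0.09 + 9.4*0.04 + 5.9*0.05 + 53.3*0.38 = 25.677.
ᾱ = 25.677 / 155.0 = 0.166.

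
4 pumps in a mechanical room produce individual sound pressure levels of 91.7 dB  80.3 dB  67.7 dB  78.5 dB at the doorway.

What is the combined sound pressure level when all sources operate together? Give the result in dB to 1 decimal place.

92.2 dB

Sum in the linear (power) domain: Σ 10^(Lᵢ/10) = 10^(91.7/10) + 10^(80.3/10) + 10^(67.7/10) + 10^(78.5/10) = 1.663e+09.
L_total = 10·log₁₀(1.663e+09) = 92.2 dB.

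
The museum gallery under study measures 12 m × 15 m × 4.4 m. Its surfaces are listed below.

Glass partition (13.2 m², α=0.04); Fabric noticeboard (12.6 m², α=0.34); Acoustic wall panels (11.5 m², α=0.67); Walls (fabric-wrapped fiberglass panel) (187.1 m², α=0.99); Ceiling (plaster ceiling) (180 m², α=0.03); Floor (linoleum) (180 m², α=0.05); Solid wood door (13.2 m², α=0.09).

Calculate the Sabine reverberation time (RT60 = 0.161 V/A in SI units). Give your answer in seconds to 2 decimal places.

Total absorption A = 13.2×0.04 + 12.6×0.34 + 11.5×0.67 + 187.1×0.99 + 180×0.03 + 180×0.05 + 13.2×0.09
  = 0.528 + 4.284 + 7.705 + 185.229 + 5.400 + 9.000 + 1.188 = 213.334 m² sabins.
V = 12·15·4.4 = 792 m³.
Sabine: RT60 = 0.161 × 792 / 213.334 = 0.60 s.

0.60 sec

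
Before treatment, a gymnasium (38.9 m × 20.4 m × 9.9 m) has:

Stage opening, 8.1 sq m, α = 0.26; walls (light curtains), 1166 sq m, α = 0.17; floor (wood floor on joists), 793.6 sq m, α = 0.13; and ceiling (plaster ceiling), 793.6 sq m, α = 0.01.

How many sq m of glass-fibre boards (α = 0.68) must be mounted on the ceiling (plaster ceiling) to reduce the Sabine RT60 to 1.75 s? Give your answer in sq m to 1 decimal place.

Equivalent absorption area: A₁ = 8.1×0.26 + 1166×0.17 + 793.6×0.13 + 793.6×0.01 = 311.430 sq m.
Required A₂ = 0.161·7856.244/1.75 = 722.774 sabins.
ΔA needed = 722.774 − 311.430 = 411.344 sabins.
Net gain per sq m: Δα = 0.68 − 0.01 = 0.67.
Area = ΔA/Δα = 411.344/0.67 = 613.9 sq m.

613.9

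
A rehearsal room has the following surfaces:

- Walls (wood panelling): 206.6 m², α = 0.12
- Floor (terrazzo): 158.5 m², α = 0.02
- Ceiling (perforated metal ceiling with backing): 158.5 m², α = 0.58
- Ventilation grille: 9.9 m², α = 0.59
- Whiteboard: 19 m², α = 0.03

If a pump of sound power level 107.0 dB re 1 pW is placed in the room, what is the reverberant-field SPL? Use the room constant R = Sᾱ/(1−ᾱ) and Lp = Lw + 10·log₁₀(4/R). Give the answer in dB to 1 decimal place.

A = 126.303 sabins; S = 552.5 m².
ᾱ = 126.303/552.5 = 0.2286; R = Sᾱ/(1−ᾱ) = 126.303/(1−0.2286) = 163.732 m².
Lp = 107.0 + 10·log₁₀(4/163.732) = 107.0 + (-16.12) = 90.9 dB.

90.9 dB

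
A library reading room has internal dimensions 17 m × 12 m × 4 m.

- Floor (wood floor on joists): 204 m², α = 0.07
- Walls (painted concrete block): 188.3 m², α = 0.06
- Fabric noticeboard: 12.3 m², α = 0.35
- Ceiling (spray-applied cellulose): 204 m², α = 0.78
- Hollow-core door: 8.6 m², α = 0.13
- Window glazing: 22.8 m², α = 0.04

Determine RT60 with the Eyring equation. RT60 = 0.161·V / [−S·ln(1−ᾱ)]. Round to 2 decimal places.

0.58 seconds

S = Σ Sᵢ = 640.0 m².
Absorption A = 204×0.07 + 188.3×0.06 + 12.3×0.35 + 204×0.78 + 8.6×0.13 + 22.8×0.04 = 191.033 sabins.
Mean coefficient ᾱ = A/S = 0.2985.
−S·ln(1−ᾱ) = −640.0 × ln(1 − 0.2985) = 226.902.
V = 17 × 12 × 4 = 816 m³.
RT60 = 0.161 × 816 / 226.902 = 0.58 s.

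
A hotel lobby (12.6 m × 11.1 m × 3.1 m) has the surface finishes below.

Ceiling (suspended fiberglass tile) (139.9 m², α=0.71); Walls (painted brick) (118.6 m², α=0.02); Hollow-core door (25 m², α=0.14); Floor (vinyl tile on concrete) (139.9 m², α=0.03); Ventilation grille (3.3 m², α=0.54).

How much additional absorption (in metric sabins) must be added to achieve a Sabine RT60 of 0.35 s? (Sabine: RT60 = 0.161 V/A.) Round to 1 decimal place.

88.3 sabins

Summing Sᵢαᵢ: 99.329 + 2.372 + 3.500 + 4.197 + 1.782 → A₁ = 111.180 sabins.
Target A₂ = 0.161·433.566/0.35 = 199.440 sabins (V = 433.566 m³).
ΔA = A₂ − A₁ = 199.440 − 111.180 = 88.3 sabins.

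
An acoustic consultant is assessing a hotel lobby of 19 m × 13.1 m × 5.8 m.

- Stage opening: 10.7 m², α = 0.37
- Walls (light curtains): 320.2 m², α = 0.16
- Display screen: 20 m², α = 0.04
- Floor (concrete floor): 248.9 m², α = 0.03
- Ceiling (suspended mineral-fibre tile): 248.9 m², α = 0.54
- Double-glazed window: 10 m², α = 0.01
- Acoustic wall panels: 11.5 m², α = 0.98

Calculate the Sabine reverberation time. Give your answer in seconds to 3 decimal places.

1.111 sec

Equivalent absorption area: A = 10.7·0.37 + 320.2·0.16 + 20·0.04 + 248.9·0.03 + 248.9·0.54 + 10·0.01 + 11.5·0.98 = 209.234 m².
Room volume: 1443.62 m³.
T = 0.161 V/A = 0.161·1443.62/209.234 = 1.111 s.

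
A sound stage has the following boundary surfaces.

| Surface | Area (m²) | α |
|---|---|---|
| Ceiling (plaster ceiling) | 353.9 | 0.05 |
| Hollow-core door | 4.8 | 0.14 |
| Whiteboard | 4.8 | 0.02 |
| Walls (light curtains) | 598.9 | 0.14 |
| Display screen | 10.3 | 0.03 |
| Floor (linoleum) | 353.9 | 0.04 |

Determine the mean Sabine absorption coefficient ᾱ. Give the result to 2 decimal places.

S = Σ Sᵢ = 353.9 + 4.8 + 4.8 + 598.9 + 10.3 + 353.9 = 1326.6 m².
Σ(Sᵢαᵢ) = 353.9·0.05 + 4.8·0.14 + 4.8·0.02 + 598.9·0.14 + 10.3·0.03 + 353.9·0.04 = 116.774.
ᾱ = 116.774 / 1326.6 = 0.09.

0.09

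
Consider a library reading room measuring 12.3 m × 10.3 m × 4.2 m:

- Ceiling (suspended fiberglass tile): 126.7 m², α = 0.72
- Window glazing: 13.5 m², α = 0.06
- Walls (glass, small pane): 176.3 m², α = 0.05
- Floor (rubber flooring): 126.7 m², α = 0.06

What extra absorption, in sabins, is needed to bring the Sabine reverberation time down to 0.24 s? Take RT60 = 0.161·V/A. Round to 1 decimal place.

248.5 sabins

A₁ = Σ Sᵢαᵢ = 126.7*0.72 + 13.5*0.06 + 176.3*0.05 + 126.7*0.06 = 108.451 sabins.
For T = 0.24 s, need A₂ = 0.161·V/T = 0.161·532.098/0.24 = 356.949 sabins.
ΔA = A₂ − A₁ = 356.949 − 108.451 = 248.5 sabins.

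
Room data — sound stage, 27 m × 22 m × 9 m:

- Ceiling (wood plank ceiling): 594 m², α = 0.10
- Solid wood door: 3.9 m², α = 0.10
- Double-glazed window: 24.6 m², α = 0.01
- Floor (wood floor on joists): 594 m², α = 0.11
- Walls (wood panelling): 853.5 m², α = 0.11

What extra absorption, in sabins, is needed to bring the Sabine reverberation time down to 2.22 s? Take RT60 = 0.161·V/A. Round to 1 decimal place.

A₁ = Σ Sᵢαᵢ = 594·0.10 + 3.9·0.10 + 24.6·0.01 + 594·0.11 + 853.5·0.11 = 219.261 sabins.
V = 5346 m³. Required absorption A₂ = 0.161 × 5346 / 2.22 = 387.705 sabins.
Shortfall: 387.705 − 219.261 = 168.4 sabins.

168.4 sabins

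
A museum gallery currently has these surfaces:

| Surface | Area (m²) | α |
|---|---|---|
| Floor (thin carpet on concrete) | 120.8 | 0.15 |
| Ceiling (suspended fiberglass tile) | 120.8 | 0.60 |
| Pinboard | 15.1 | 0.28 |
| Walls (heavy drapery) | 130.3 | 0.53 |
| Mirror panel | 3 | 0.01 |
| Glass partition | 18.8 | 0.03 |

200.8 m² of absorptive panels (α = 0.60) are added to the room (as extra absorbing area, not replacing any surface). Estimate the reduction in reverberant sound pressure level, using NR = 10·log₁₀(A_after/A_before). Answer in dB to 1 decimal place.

2.4 dB

A_before = Σ Sᵢαᵢ = 120.8*0.15 + 120.8*0.60 + 15.1*0.28 + 130.3*0.53 + 3*0.01 + 18.8*0.03 = 164.481 sabins.
Added absorption = 200.8 × 0.60 = 120.480 sabins.
A_after = 164.481 + 120.480 = 284.961 sabins.
NR = 10·log₁₀(284.961/164.481) = 2.4 dB.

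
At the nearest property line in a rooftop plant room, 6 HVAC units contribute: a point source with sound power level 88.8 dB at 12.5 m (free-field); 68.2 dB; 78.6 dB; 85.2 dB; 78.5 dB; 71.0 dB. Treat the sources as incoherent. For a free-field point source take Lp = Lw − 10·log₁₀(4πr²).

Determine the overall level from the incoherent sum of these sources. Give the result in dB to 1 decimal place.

Source at 12.5 m: Lp = 88.8 − 10·log₁₀(4π·12.5²) = 88.8 − 10·log₁₀(1963.495) = 55.9 dB.
Sum in the linear (power) domain: Σ 10^(Lᵢ/10) = 10^(55.9/10) + 10^(68.2/10) + 10^(78.6/10) + 10^(85.2/10) + 10^(78.5/10) + 10^(71.0/10) = 4.94e+08.
L_total = 10·log₁₀(4.94e+08) = 86.9 dB.

86.9 dB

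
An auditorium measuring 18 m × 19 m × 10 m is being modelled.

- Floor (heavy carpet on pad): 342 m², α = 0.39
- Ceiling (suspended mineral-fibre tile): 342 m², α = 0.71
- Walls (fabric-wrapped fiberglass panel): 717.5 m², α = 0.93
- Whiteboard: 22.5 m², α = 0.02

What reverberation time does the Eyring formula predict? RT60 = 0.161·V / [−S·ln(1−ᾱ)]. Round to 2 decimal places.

0.29 s

Total surface area S = 342 + 342 + 717.5 + 22.5 = 1424.0 m².
Absorption A = 342×0.39 + 342×0.71 + 717.5×0.93 + 22.5×0.02 = 1043.925 sabins.
ᾱ = 1043.925 / 1424.0 = 0.7331.
−S·ln(1−ᾱ) = −1424.0 × ln(1 − 0.7331) = 1880.935.
V = 18 × 19 × 10 = 3420 m³.
RT60 = 0.161 × 3420 / 1880.935 = 0.29 s.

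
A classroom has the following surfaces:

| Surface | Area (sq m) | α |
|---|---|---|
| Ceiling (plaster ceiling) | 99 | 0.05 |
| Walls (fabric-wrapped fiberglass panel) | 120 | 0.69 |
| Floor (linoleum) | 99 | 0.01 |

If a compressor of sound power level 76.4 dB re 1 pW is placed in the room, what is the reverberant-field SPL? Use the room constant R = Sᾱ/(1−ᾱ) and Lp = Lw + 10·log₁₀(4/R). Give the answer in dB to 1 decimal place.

A = 88.740 sabins; S = 318.0 sq m.
ᾱ = 0.2791, so room constant R = A/(1−ᾱ) = 123.096 sq m.
Lp = Lw + 10 log₁₀(4/R) = 76.4 -14.88 = 61.5 dB.

61.5 dB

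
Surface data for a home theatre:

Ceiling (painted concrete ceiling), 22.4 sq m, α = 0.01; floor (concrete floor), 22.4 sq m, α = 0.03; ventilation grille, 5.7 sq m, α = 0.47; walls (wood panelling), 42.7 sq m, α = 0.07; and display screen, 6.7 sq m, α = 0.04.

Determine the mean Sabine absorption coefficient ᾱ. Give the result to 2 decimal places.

0.07

S = Σ Sᵢ = 22.4 + 22.4 + 5.7 + 42.7 + 6.7 = 99.9 sq m.
A = 22.4*0.01 + 22.4*0.03 + 5.7*0.47 + 42.7*0.07 + 6.7*0.04 = 6.832 sabins.
ᾱ = 6.832 / 99.9 = 0.07.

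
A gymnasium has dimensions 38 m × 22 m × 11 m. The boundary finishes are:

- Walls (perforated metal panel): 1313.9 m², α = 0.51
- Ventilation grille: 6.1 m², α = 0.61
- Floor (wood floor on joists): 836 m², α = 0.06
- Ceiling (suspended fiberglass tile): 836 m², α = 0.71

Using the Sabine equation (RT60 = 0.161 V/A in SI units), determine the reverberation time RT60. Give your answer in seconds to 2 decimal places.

Equivalent absorption area: A = 1313.9×0.51 + 6.1×0.61 + 836×0.06 + 836×0.71 = 1317.530 m².
Volume V = 38 × 22 × 11 = 9196 m³.
Sabine: RT60 = 0.161 × 9196 / 1317.530 = 1.12 s.

1.12 seconds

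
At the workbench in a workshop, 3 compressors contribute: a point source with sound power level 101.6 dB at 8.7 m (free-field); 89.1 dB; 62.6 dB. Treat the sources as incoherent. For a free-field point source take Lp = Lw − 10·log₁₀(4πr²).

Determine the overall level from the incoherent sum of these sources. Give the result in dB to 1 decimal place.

Source at 8.7 m: Lp = 101.6 − 10·log₁₀(4π·8.7²) = 101.6 − 10·log₁₀(951.149) = 71.8 dB.
Sum in the linear (power) domain: Σ 10^(Lᵢ/10) = 10^(71.8/10) + 10^(89.1/10) + 10^(62.6/10) = 8.298e+08.
Combined level = 10 log₁₀(8.298e+08) = 89.2 dB.

89.2 dB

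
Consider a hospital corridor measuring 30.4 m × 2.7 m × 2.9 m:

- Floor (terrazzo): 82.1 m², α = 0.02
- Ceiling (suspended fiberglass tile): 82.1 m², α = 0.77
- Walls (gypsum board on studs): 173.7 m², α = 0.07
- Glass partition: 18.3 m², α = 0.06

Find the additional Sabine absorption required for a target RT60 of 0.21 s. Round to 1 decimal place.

Summing Sᵢαᵢ: 1.642 + 63.217 + 12.159 + 1.098 → A₁ = 78.116 sabins.
Target A₂ = 0.161·238.032/0.21 = 182.491 sabins (V = 238.032 m³).
Shortfall: 182.491 − 78.116 = 104.4 sabins.

104.4 sabins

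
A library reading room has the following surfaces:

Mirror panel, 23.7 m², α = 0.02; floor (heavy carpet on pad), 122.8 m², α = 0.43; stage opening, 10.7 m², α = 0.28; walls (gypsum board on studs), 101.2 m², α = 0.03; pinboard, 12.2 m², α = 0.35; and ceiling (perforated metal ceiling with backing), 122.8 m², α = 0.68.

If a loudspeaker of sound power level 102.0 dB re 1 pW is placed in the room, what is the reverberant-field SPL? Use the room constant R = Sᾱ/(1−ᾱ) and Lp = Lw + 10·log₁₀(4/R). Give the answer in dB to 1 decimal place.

84.3 dB

A = 147.084 sabins; S = 393.4 m².
ᾱ = 0.3739, so room constant R = A/(1−ᾱ) = 234.921 m².
Lp = Lw + 10 log₁₀(4/R) = 102.0 -17.69 = 84.3 dB.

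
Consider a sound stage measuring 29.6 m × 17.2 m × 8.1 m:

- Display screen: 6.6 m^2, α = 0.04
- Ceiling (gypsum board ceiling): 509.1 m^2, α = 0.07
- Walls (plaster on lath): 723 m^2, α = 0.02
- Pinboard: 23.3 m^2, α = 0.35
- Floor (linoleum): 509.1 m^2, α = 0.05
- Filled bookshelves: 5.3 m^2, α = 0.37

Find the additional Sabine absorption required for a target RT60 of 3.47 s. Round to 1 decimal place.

105.4 sabins

Total absorption A₁ = 6.6×0.04 + 509.1×0.07 + 723×0.02 + 23.3×0.35 + 509.1×0.05 + 5.3×0.37
  = 0.264 + 35.637 + 14.460 + 8.155 + 25.455 + 1.961 = 85.932 m^2 sabins.
V = 4123.872 m³. Required absorption A₂ = 0.161 × 4123.872 / 3.47 = 191.338 sabins.
Shortfall: 191.338 − 85.932 = 105.4 sabins.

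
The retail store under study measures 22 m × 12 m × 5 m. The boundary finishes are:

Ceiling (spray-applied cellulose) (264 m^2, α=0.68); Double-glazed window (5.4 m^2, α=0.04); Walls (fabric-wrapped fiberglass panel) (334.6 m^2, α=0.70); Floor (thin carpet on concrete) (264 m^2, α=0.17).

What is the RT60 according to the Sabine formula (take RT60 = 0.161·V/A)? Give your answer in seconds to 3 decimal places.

Total absorption A = 264·0.68 + 5.4·0.04 + 334.6·0.70 + 264·0.17
  = 179.520 + 0.216 + 234.220 + 44.880 = 458.836 m^2 sabins.
Room volume: 1320 m³.
T = 0.161 V/A = 0.161·1320/458.836 = 0.463 s.

0.463 seconds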